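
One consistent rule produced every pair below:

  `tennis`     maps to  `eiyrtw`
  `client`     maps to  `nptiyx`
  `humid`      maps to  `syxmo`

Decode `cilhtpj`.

readily

Shifts by position in tennis: pos 0: t→e (+11), pos 1: e→i (+4), pos 2: n→y (+11), pos 3: n→r (+4) — repeating every 2. It's a Vigenère-style cipher with numeric key [11,4]: position i shifts by key[i mod 2].
Decoding cilhtpj: c−11=r, i−4=e, l−11=a, h−4=d, t−11=i, p−4=l, j−11=y.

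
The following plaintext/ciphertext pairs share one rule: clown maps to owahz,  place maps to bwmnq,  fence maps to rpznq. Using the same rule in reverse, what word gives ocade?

cross

Shifts by position in clown: pos 0: c→o (+12), pos 1: l→w (+11), pos 2: o→a (+12), pos 3: w→h (+11) — repeating every 2. The shifts repeat in a cycle of length 2: positions 0,1,… shift by +12, +11, then the pattern repeats.
Decoding ocade: o−12=c, c−11=r, a−12=o, d−11=s, e−12=s.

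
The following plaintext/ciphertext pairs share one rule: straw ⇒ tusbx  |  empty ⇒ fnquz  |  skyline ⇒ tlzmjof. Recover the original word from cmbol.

Every letter moves 1 place later in the alphabet, wrapping around z→a.
Decoding cmbol: c−1=b, m−1=l, b−1=a, o−1=n, l−1=k.

blank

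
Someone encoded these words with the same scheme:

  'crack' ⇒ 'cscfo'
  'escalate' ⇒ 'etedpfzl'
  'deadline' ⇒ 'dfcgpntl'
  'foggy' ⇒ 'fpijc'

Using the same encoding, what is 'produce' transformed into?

psqgyhk

The shift increases by 1 at each position, starting from +0: 0, 1, 2, ….
On produce: p+0=p, r+1=s, o+2=q, d+3=g, u+4=y, c+5=h, e+6=k.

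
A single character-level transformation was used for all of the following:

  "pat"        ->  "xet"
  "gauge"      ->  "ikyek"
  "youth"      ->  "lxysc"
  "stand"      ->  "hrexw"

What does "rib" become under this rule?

The output letters match the input read backwards, each shifted +4: pat reversed is tap. The word is reversed, then every letter is shifted forward by 4.
On rib: reverse → bir; then shift: b+4=f, i+4=m, r+4=v.

fmv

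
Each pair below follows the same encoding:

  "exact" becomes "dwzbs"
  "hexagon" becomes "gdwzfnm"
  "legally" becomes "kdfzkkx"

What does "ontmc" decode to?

Compare letters: e→d is +25, x→w is +25, a→z is +25 — a constant shift. This is a Caesar cipher with shift 25.
Reversing it on ontmc: o−25=p, n−25=o, t−25=u, m−25=n, c−25=d.

pound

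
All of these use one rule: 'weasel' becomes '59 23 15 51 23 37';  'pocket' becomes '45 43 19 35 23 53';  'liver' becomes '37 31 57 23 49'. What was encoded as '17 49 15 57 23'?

w(#23)→59 and e(#5)→23: differences scale by 2, so n = 2·pos + 13. The formula is n = 2×(alphabet index, a=1) + 13.
Reversing it on 17 49 15 57 23: 17→(17−13)÷2=2=b, 49→(49−13)÷2=18=r, 15→(15−13)÷2=1=a, 57→(57−13)÷2=22=v, 23→(23−13)÷2=5=e.

brave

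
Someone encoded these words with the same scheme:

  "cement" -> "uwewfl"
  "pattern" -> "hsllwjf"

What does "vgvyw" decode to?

dodge

This is a Caesar cipher with shift 18.
Reversing it on vgvyw: v−18=d, g−18=o, v−18=d, y−18=g, w−18=e.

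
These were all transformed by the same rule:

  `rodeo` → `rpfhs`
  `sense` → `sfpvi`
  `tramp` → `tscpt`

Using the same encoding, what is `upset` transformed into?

In rodeo: r→r is +0, o→p is +1, d→f is +2, e→h is +3 — the shift increases by 1 each position. Letter i (0-indexed) is shifted by i+0, so successive shifts are 0, 1, 2, ….
On upset: u+0=u, p+1=q, s+2=u, e+3=h, t+4=x.

uquhx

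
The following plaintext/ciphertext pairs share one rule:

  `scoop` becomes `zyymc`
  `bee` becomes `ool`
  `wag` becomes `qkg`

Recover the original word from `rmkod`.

teach

The output letters match the input read backwards, each shifted +10: scoop reversed is poocs. The word is reversed, then every letter is shifted forward by 10.
Undoing it on rmkod: shift back: r−10=h, m−10=c, k−10=a, o−10=e, d−10=t → hcaet; then reverse → teach.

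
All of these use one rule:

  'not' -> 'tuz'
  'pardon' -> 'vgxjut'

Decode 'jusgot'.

domain

Compare letters: n→t is +6, o→u is +6, t→z is +6 — a constant shift. This is a Caesar cipher with shift 6.
Undoing it on jusgot: j−6=d, u−6=o, s−6=m, g−6=a, o−6=i, t−6=n.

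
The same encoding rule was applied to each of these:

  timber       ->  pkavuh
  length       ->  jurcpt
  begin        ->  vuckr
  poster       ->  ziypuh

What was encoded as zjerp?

Treating letters as 0–25, the rule is x ↦ 17x + 4 (mod 26).
Decoding zjerp: z(25)→23·(25−4)≡15=p; j(9)→23·(9−4)≡11=l; e(4)→23·(4−4)≡0=a; r(17)→23·(17−4)≡13=n; p(15)→23·(15−4)≡19=t (all mod 26).

plant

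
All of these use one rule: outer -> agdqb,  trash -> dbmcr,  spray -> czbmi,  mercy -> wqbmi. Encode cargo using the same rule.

mmbqa

The shift depends on letter class: consonant t→d is +10, but vowel o→a is +12. The rule splits by letter class: vowels +12, consonants +10.
Applying it to cargo: c(cons)+10=m, a(vowel)+12=m, r(cons)+10=b, g(cons)+10=q, o(vowel)+12=a.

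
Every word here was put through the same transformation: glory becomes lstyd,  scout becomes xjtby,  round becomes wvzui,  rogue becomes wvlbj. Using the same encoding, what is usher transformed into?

zzmlw

A repeating key of period 2 is used — shifts +5, +7 over and over.
For usher: u+5=z, s+7=z, h+5=m, e+7=l, r+5=w.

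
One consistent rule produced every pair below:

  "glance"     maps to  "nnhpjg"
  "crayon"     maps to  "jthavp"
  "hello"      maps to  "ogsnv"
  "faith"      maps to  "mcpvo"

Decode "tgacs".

metal

The shifts repeat in a cycle of length 2: positions 0,1,… shift by +7, +2, then the pattern repeats.
Reversing it on tgacs: t−7=m, g−2=e, a−7=t, c−2=a, s−7=l.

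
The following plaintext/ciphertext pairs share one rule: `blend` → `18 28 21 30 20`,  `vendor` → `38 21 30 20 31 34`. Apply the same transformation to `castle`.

b is letter #2 and maps to 18: an offset of 16. The number is (letter's place in the alphabet, a=1) + 16.
Applying it to castle: c=3→19, a=1→17, s=19→35, t=20→36, l=12→28, e=5→21.

19 17 35 36 28 21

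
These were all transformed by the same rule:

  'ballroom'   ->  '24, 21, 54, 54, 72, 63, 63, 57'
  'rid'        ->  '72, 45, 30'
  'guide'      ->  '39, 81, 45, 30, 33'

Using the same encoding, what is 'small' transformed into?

75, 57, 21, 54, 54

The formula is n = 3×(alphabet index, a=1) + 18.
On small: s=19→75, m=13→57, a=1→21, l=12→54, l=12→54.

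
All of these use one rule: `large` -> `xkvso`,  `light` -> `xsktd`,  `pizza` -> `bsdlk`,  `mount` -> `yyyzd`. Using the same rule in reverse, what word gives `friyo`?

The shifts repeat in a cycle of length 3: positions 0,1,… shift by +12, +10, +4, then the pattern repeats.
Decoding friyo: f−12=t, r−10=h, i−4=e, y−12=m, o−10=e.

theme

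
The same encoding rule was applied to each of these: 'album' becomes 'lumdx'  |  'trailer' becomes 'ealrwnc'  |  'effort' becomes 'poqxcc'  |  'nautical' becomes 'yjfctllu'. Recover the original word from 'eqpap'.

Shifts by position in album: pos 0: a→l (+11), pos 1: l→u (+9), pos 2: b→m (+11), pos 3: u→d (+9) — repeating every 2. The shifts repeat in a cycle of length 2: positions 0,1,… shift by +11, +9, then the pattern repeats.
Undoing it on eqpap: e−11=t, q−9=h, p−11=e, a−9=r, p−11=e.

there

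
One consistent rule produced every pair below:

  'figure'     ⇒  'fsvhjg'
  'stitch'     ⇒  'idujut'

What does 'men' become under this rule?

The word is reversed, then every letter is shifted forward by 1.
For men: reverse → nem; then shift: n+1=o, e+1=f, m+1=n.

ofn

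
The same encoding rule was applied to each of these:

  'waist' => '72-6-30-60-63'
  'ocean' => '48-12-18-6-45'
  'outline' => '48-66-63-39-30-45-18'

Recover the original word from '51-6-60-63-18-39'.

w(#23)→72 and a(#1)→6: differences scale by 3, so n = 3·pos + 3. The formula is n = 3×(alphabet index, a=1) + 3.
Reversing it on 51-6-60-63-18-39: 51→(51−3)÷3=16=p, 6→(6−3)÷3=1=a, 60→(60−3)÷3=19=s, 63→(63−3)÷3=20=t, 18→(18−3)÷3=5=e, 39→(39−3)÷3=12=l.

pastel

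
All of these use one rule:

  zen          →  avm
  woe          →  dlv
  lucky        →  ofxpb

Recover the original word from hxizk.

Each letter is replaced by its mirror in the alphabet: a↔z, b↔y, c↔x, and so on (the Atbash cipher).
Reversing it on hxizk: h↔s, x↔c, i↔r, z↔a, k↔p.

scrap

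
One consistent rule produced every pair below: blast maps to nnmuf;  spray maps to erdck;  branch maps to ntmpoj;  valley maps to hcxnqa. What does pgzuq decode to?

Shifts by position in blast: pos 0: b→n (+12), pos 1: l→n (+2), pos 2: a→m (+12), pos 3: s→u (+2) — repeating every 2. A repeating key of period 2 is used — shifts +12, +2 over and over.
Decoding pgzuq: p−12=d, g−2=e, z−12=n, u−2=s, q−12=e.

dense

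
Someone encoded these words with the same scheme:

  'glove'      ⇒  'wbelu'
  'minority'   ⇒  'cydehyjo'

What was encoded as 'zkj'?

jut

It's a constant shift of +16 (ROT16).
Undoing it on zkj: z−16=j, k−16=u, j−16=t.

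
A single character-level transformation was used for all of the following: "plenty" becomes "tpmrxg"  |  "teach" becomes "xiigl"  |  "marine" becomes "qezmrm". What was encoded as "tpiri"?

Shifts by position in plenty: pos 0: p→t (+4), pos 1: l→p (+4), pos 2: e→m (+8), pos 3: n→r (+4), pos 4: t→x (+4), pos 5: y→g (+8) — repeating every 3. A repeating key of period 3 is used — shifts +4, +4, +8 over and over.
Decoding tpiri: t−4=p, p−4=l, i−8=a, r−4=n, i−4=e.

plane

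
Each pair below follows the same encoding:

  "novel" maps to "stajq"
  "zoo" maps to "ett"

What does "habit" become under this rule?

This is a Caesar cipher with shift 5.
On habit: h+5=m, a+5=f, b+5=g, i+5=n, t+5=y.

mfgny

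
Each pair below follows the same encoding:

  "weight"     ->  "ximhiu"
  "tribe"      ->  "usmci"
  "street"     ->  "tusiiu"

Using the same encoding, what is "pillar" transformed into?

The shift depends on letter class: consonant w→x is +1, but vowel e→i is +4. The rule splits by letter class: vowels +4, consonants +1.
On pillar: p(cons)+1=q, i(vowel)+4=m, l(cons)+1=m, l(cons)+1=m, a(vowel)+4=e, r(cons)+1=s.

qmmmes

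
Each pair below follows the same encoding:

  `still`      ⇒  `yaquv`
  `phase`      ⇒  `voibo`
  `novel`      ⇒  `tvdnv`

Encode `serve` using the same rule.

ylzeo

In still: s→y is +6, t→a is +7, i→q is +8, l→u is +9 — the shift increases by 1 each position. Letter i (0-indexed) is shifted by i+6, so successive shifts are 6, 7, 8, ….
Applying it to serve: s+6=y, e+7=l, r+8=z, v+9=e, e+10=o.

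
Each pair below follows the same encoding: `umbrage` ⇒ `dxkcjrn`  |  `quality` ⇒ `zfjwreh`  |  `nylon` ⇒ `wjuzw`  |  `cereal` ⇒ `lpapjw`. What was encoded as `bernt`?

stick

It's a Vigenère-style cipher with numeric key [9,11]: position i shifts by key[i mod 2].
Reversing it on bernt: b−9=s, e−11=t, r−9=i, n−11=c, t−9=k.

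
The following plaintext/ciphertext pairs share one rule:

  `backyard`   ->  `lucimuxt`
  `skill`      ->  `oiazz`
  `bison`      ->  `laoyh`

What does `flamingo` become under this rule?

bzuqahsy

Each letter's alphabet position (a=0..z=25) is mapped through 17·x+20 mod 26 — an affine cipher.
On flamingo: f(5)→17·5+20≡1=b; l(11)→17·11+20≡25=z; a(0)→17·0+20≡20=u; m(12)→17·12+20≡16=q; i(8)→17·8+20≡0=a; n(13)→17·13+20≡7=h; g(6)→17·6+20≡18=s; o(14)→17·14+20≡24=y (all mod 26).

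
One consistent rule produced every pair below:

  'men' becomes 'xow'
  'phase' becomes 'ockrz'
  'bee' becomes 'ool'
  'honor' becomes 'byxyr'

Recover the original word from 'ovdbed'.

The output letters match the input read backwards, each shifted +10: men reversed is nem. The word is reversed, then every letter is shifted forward by 10.
Undoing it on ovdbed: shift back: o−10=e, v−10=l, d−10=t, b−10=r, e−10=u, d−10=t → eltrut; then reverse → turtle.

turtle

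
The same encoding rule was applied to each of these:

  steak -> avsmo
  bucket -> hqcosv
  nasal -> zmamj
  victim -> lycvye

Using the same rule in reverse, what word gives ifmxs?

s(18)→a(0) and t(19)→v(21) fit y≡21x+12 (mod 26); the inverse of 21 mod 26 is 5. Each letter's alphabet position (a=0..z=25) is mapped through 21·x+12 mod 26 — an affine cipher.
Reversing it on ifmxs: i(8)→5·(8−12)≡6=g; f(5)→5·(5−12)≡17=r; m(12)→5·(12−12)≡0=a; x(23)→5·(23−12)≡3=d; s(18)→5·(18−12)≡4=e (all mod 26).

grade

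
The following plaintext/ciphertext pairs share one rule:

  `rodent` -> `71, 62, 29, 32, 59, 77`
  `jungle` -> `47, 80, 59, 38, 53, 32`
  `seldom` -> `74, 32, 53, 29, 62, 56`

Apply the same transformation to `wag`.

86, 20, 38

With a=1..z=26, the number is 3·pos + 17.
Applying it to wag: w=23→86, a=1→20, g=7→38.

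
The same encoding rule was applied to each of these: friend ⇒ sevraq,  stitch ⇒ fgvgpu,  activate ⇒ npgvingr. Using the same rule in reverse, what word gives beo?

Every letter moves 13 places later in the alphabet, wrapping around z→a.
Reversing it on beo: b−13=o, e−13=r, o−13=b.

orb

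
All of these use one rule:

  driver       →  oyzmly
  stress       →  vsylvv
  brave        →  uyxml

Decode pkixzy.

unfair

Each letter's alphabet position (a=0..z=25) is mapped through 23·x+23 mod 26 — an affine cipher.
Decoding pkixzy: p(15)→17·(15−23)≡20=u; k(10)→17·(10−23)≡13=n; i(8)→17·(8−23)≡5=f; x(23)→17·(23−23)≡0=a; z(25)→17·(25−23)≡8=i; y(24)→17·(24−23)≡17=r (all mod 26).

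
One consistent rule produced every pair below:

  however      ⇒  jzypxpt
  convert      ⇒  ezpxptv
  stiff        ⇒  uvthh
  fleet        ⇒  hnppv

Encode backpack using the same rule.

dlemrlem

The shift depends on letter class: consonant h→j is +2, but vowel o→z is +11. Vowels shift forward by 11 and consonants shift forward by 2.
On backpack: b(cons)+2=d, a(vowel)+11=l, c(cons)+2=e, k(cons)+2=m, p(cons)+2=r, a(vowel)+11=l, c(cons)+2=e, k(cons)+2=m.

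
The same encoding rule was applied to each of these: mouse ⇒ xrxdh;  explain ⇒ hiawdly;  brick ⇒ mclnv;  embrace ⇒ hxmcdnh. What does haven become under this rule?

sdghy

The shift depends on letter class: consonant m→x is +11, but vowel o→r is +3. The rule splits by letter class: vowels +3, consonants +11.
On haven: h(cons)+11=s, a(vowel)+3=d, v(cons)+11=g, e(vowel)+3=h, n(cons)+11=y.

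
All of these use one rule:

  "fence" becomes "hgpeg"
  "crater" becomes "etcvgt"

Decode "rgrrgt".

Compare letters: f→h is +2, e→g is +2, n→p is +2 — a constant shift. Every letter moves 2 places later in the alphabet, wrapping around z→a.
Reversing it on rgrrgt: r−2=p, g−2=e, r−2=p, r−2=p, g−2=e, t−2=r.

pepper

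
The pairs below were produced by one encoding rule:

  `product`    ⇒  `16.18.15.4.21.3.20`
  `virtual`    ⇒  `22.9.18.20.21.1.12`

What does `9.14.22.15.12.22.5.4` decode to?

p is letter #16 and maps to 16: an offset of 0. Letters become their 1-indexed alphabet positions: a=1 … z=26.
Decoding 9.14.22.15.12.22.5.4: 9=i, 14=n, 22=v, 15=o, 12=l, 22=v, 5=e, 4=d.

involved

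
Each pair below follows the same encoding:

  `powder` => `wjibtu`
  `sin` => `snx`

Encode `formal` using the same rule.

qfrwtk

Read the word backwards and shift each letter +5.
Applying it to formal: reverse → lamrof; then shift: l+5=q, a+5=f, m+5=r, r+5=w, o+5=t, f+5=k.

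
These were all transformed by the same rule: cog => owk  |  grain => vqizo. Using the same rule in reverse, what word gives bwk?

cot

The output letters match the input read backwards, each shifted +8: cog reversed is goc. The word is reversed, then every letter is shifted forward by 8.
Decoding bwk: shift back: b−8=t, w−8=o, k−8=c → toc; then reverse → cot.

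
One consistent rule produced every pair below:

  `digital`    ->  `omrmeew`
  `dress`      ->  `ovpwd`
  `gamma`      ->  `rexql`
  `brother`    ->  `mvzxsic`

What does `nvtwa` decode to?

crisp

It's a Vigenère-style cipher with numeric key [11,4]: position i shifts by key[i mod 2].
Reversing it on nvtwa: n−11=c, v−4=r, t−11=i, w−4=s, a−11=p.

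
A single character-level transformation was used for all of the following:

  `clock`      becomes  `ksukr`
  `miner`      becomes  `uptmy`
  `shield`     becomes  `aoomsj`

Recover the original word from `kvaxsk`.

Shifts by position in clock: pos 0: c→k (+8), pos 1: l→s (+7), pos 2: o→u (+6), pos 3: c→k (+8), pos 4: k→r (+7) — repeating every 3. The shifts repeat in a cycle of length 3: positions 0,1,… shift by +8, +7, +6, then the pattern repeats.
Reversing it on kvaxsk: k−8=c, v−7=o, a−6=u, x−8=p, s−7=l, k−6=e.

couple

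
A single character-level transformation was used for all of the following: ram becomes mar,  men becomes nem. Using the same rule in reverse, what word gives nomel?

The output letters match the input read backwards: ram reversed is mar. It's just the letters in reverse order.
Decoding nomel: then reverse → lemon.

lemon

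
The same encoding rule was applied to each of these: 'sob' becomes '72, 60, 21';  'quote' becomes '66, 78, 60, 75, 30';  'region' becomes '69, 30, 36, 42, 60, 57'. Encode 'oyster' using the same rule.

60, 90, 72, 75, 30, 69

Each letter becomes 3×(its alphabet position, a=1..z=26) + 15.
For oyster: o=15→60, y=25→90, s=19→72, t=20→75, e=5→30, r=18→69.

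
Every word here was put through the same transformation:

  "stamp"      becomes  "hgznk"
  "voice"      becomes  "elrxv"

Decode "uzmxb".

Each pair mirrors across the alphabet (s↔h, t↔g, a↔z): positions sum to 25. Letters are reflected about the middle of the alphabet (position → 25−position): Atbash.
Decoding uzmxb: u↔f, z↔a, m↔n, x↔c, b↔y.

fancy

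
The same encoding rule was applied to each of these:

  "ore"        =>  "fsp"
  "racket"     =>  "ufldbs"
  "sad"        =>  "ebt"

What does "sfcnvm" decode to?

lumber

The word is reversed, then every letter is shifted forward by 1.
Decoding sfcnvm: shift back: s−1=r, f−1=e, c−1=b, n−1=m, v−1=u, m−1=l → rebmul; then reverse → lumber.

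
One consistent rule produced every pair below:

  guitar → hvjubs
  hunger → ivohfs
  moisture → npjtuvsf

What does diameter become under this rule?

ejbnfufs

Each letter is shifted forward by 1 in the alphabet (a Caesar shift of +1).
Applying it to diameter: d+1=e, i+1=j, a+1=b, m+1=n, e+1=f, t+1=u, e+1=f, r+1=s.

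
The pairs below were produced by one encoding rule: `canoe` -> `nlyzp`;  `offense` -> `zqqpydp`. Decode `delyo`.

stand

It's a constant shift of +11 (ROT11).
Reversing it on delyo: d−11=s, e−11=t, l−11=a, y−11=n, o−11=d.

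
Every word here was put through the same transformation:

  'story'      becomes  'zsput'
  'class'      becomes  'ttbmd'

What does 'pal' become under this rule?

mbq

The output letters match the input read backwards, each shifted +1: story reversed is yrots. Read the word backwards and shift each letter +1.
For pal: reverse → lap; then shift: l+1=m, a+1=b, p+1=q.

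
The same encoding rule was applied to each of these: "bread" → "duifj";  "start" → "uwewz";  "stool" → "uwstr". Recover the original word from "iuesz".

grant

In bread: b→d is +2, r→u is +3, e→i is +4, a→f is +5 — the shift increases by 1 each position. Each letter shifts forward by (position + 2), i.e. 2, 3, 4, … — the shift grows by one for each successive letter.
Decoding iuesz: i−2=g, u−3=r, e−4=a, s−5=n, z−6=t.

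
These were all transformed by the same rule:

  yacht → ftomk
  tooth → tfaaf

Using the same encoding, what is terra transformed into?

mddqf

The output letters match the input read backwards, each shifted +12: yacht reversed is thcay. The word is reversed, then every letter is shifted forward by 12.
For terra: reverse → arret; then shift: a+12=m, r+12=d, r+12=d, e+12=q, t+12=f.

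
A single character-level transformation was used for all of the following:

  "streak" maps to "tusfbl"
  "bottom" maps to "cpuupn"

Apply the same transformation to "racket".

It's a constant shift of +1 (ROT1).
On racket: r+1=s, a+1=b, c+1=d, k+1=l, e+1=f, t+1=u.

sbdlfu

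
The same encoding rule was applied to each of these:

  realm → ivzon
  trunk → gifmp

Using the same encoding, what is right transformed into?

Each pair mirrors across the alphabet (r↔i, e↔v, a↔z): positions sum to 25. This is the alphabet-reversal cipher (Atbash): a becomes z, b becomes y, etc.
On right: r↔i, i↔r, g↔t, h↔s, t↔g.

irtsg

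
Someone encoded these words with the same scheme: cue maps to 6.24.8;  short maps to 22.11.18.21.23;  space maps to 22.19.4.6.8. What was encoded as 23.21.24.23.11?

c is letter #3 and maps to 6: an offset of 3. Letters become their 1-based position plus 3 (so a→4, b→5, …).
Reversing it on 23.21.24.23.11: 23→(23−3)÷1=20=t, 21→(21−3)÷1=18=r, 24→(24−3)÷1=21=u, 23→(23−3)÷1=20=t, 11→(11−3)÷1=8=h.

truth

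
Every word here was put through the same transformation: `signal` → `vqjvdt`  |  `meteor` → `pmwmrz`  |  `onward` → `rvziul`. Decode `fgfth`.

cycle

Shifts by position in signal: pos 0: s→v (+3), pos 1: i→q (+8), pos 2: g→j (+3), pos 3: n→v (+8) — repeating every 2. The shifts repeat in a cycle of length 2: positions 0,1,… shift by +3, +8, then the pattern repeats.
Decoding fgfth: f−3=c, g−8=y, f−3=c, t−8=l, h−3=e.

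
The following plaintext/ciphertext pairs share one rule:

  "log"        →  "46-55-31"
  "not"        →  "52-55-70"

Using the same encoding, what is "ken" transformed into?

Each letter becomes 3×(its alphabet position, a=1..z=26) + 10.
For ken: k=11→43, e=5→25, n=14→52.

43-25-52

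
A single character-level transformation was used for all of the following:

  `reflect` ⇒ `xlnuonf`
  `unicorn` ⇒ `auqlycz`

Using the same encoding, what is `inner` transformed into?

In reflect: r→x is +6, e→l is +7, f→n is +8, l→u is +9 — the shift increases by 1 each position. The shift increases by 1 at each position, starting from +6: 6, 7, 8, ….
On inner: i+6=o, n+7=u, n+8=v, e+9=n, r+10=b.

ouvnb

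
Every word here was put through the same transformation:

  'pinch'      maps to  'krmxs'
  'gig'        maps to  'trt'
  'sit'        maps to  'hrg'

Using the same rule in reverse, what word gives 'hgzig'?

start

Each pair mirrors across the alphabet (p↔k, i↔r, n↔m): positions sum to 25. Letters are reflected about the middle of the alphabet (position → 25−position): Atbash.
Decoding hgzig: h↔s, g↔t, z↔a, i↔r, g↔t.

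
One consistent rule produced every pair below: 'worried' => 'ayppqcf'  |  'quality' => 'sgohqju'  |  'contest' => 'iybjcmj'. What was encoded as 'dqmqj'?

w(22)→a(0) and o(14)→y(24) fit y≡23x+14 (mod 26); the inverse of 23 mod 26 is 17. This is an affine cipher: with a=0,…,z=25, each position x becomes (23x+14) mod 26.
Decoding dqmqj: d(3)→17·(3−14)≡21=v; q(16)→17·(16−14)≡8=i; m(12)→17·(12−14)≡18=s; q(16)→17·(16−14)≡8=i; j(9)→17·(9−14)≡19=t (all mod 26).

visit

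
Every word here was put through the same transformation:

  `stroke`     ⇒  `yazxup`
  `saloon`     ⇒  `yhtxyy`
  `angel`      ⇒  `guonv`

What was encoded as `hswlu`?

In stroke: s→y is +6, t→a is +7, r→z is +8, o→x is +9 — the shift increases by 1 each position. The shift increases by 1 at each position, starting from +6: 6, 7, 8, ….
Reversing it on hswlu: h−6=b, s−7=l, w−8=o, l−9=c, u−10=k.

block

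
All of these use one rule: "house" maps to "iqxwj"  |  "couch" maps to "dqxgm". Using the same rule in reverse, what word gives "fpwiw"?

enter

In house: h→i is +1, o→q is +2, u→x is +3, s→w is +4 — the shift increases by 1 each position. The shift increases by 1 at each position, starting from +1: 1, 2, 3, ….
Undoing it on fpwiw: f−1=e, p−2=n, w−3=t, i−4=e, w−5=r.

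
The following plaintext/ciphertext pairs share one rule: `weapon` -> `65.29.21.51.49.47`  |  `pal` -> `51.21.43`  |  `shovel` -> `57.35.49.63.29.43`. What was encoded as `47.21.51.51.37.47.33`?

w(#23)→65 and e(#5)→29: differences scale by 2, so n = 2·pos + 19. The formula is n = 2×(alphabet index, a=1) + 19.
Undoing it on 47.21.51.51.37.47.33: 47→(47−19)÷2=14=n, 21→(21−19)÷2=1=a, 51→(51−19)÷2=16=p, 51→(51−19)÷2=16=p, 37→(37−19)÷2=9=i, 47→(47−19)÷2=14=n, 33→(33−19)÷2=7=g.

napping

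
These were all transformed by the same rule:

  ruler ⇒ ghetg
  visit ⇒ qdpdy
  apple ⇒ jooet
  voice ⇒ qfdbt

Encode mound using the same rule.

nfhwk

r(17)→g(6) and u(20)→h(7) fit y≡9x+9 (mod 26); the inverse of 9 mod 26 is 3. This is an affine cipher: with a=0,…,z=25, each position x becomes (9x+9) mod 26.
For mound: m(12)→9·12+9≡13=n; o(14)→9·14+9≡5=f; u(20)→9·20+9≡7=h; n(13)→9·13+9≡22=w; d(3)→9·3+9≡10=k (all mod 26).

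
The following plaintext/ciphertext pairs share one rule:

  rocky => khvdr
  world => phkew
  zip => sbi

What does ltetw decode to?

salad

Compare letters: r→k is +19, o→h is +19, c→v is +19 — a constant shift. Each letter is shifted forward by 19 in the alphabet (a Caesar shift of +19).
Undoing it on ltetw: l−19=s, t−19=a, e−19=l, t−19=a, w−19=d.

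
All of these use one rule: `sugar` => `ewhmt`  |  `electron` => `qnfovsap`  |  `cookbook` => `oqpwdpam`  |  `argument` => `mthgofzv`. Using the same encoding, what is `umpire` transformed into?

goqutf

Shifts by position in sugar: pos 0: s→e (+12), pos 1: u→w (+2), pos 2: g→h (+1), pos 3: a→m (+12), pos 4: r→t (+2) — repeating every 3. A repeating key of period 3 is used — shifts +12, +2, +1 over and over.
For umpire: u+12=g, m+2=o, p+1=q, i+12=u, r+2=t, e+1=f.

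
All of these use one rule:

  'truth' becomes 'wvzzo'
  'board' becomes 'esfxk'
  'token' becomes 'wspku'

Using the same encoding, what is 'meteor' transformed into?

piykvz

In truth: t→w is +3, r→v is +4, u→z is +5, t→z is +6 — the shift increases by 1 each position. Each letter shifts forward by (position + 3), i.e. 3, 4, 5, … — the shift grows by one for each successive letter.
On meteor: m+3=p, e+4=i, t+5=y, e+6=k, o+7=v, r+8=z.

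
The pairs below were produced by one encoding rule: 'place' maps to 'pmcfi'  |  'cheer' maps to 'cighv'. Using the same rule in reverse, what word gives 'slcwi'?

skate

In place: p→p is +0, l→m is +1, a→c is +2, c→f is +3 — the shift increases by 1 each position. Letter i (0-indexed) is shifted by i+0, so successive shifts are 0, 1, 2, ….
Reversing it on slcwi: s−0=s, l−1=k, c−2=a, w−3=t, i−4=e.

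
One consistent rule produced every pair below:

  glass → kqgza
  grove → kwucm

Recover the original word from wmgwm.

Each letter shifts forward by (position + 4), i.e. 4, 5, 6, … — the shift grows by one for each successive letter.
Reversing it on wmgwm: w−4=s, m−5=h, g−6=a, w−7=p, m−8=e.

shape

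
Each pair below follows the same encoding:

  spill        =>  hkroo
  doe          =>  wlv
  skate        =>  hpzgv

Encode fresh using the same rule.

uivhs

Each pair mirrors across the alphabet (s↔h, p↔k, i↔r): positions sum to 25. Each letter is replaced by its mirror in the alphabet: a↔z, b↔y, c↔x, and so on (the Atbash cipher).
Applying it to fresh: f↔u, r↔i, e↔v, s↔h, h↔s.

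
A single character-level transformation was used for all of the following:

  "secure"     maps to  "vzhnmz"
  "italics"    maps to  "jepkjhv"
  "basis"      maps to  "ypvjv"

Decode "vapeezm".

Treating letters as 0–25, the rule is x ↦ 9x + 15 (mod 26).
Decoding vapeezm: v(21)→3·(21−15)≡18=s; a(0)→3·(0−15)≡7=h; p(15)→3·(15−15)≡0=a; e(4)→3·(4−15)≡19=t; e(4)→3·(4−15)≡19=t; z(25)→3·(25−15)≡4=e; m(12)→3·(12−15)≡17=r (all mod 26).

shatter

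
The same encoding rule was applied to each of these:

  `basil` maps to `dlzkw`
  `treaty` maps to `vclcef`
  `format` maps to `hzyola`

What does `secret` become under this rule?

upjtpa

Shifts by position in basil: pos 0: b→d (+2), pos 1: a→l (+11), pos 2: s→z (+7), pos 3: i→k (+2), pos 4: l→w (+11) — repeating every 3. The shifts repeat in a cycle of length 3: positions 0,1,… shift by +2, +11, +7, then the pattern repeats.
On secret: s+2=u, e+11=p, c+7=j, r+2=t, e+11=p, t+7=a.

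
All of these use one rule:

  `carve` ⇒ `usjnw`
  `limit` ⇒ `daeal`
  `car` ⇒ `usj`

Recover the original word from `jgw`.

roe

Compare letters: c→u is +18, a→s is +18, r→j is +18 — a constant shift. Every letter moves 18 places later in the alphabet, wrapping around z→a.
Undoing it on jgw: j−18=r, g−18=o, w−18=e.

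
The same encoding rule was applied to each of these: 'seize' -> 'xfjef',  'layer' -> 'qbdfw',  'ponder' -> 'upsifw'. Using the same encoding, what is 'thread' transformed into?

The rule splits by letter class: vowels +1, consonants +5.
For thread: t(cons)+5=y, h(cons)+5=m, r(cons)+5=w, e(vowel)+1=f, a(vowel)+1=b, d(cons)+5=i.

ymwfbi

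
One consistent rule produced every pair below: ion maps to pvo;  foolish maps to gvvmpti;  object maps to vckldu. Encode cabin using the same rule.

dhcpo

The shift depends on letter class: consonant n→o is +1, but vowel i→p is +7. The rule splits by letter class: vowels +7, consonants +1.
On cabin: c(cons)+1=d, a(vowel)+7=h, b(cons)+1=c, i(vowel)+7=p, n(cons)+1=o.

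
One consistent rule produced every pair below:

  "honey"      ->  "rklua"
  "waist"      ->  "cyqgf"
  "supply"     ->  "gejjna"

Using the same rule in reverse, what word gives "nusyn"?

legal

h(7)→r(17) and o(14)→k(10) fit y≡25x+24 (mod 26); the inverse of 25 mod 26 is 25. This is an affine cipher: with a=0,…,z=25, each position x becomes (25x+24) mod 26.
Decoding nusyn: n(13)→25·(13−24)≡11=l; u(20)→25·(20−24)≡4=e; s(18)→25·(18−24)≡6=g; y(24)→25·(24−24)≡0=a; n(13)→25·(13−24)≡11=l (all mod 26).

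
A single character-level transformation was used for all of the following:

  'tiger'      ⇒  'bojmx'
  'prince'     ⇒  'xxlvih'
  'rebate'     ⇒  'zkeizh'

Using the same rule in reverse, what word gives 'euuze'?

worry

Shifts by position in tiger: pos 0: t→b (+8), pos 1: i→o (+6), pos 2: g→j (+3), pos 3: e→m (+8), pos 4: r→x (+6) — repeating every 3. A repeating key of period 3 is used — shifts +8, +6, +3 over and over.
Undoing it on euuze: e−8=w, u−6=o, u−3=r, z−8=r, e−6=y.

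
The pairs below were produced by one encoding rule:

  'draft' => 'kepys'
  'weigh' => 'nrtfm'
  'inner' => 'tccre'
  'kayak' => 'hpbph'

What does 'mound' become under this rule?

vjzck

Each letter's alphabet position (a=0..z=25) is mapped through 7·x+15 mod 26 — an affine cipher.
On mound: m(12)→7·12+15≡21=v; o(14)→7·14+15≡9=j; u(20)→7·20+15≡25=z; n(13)→7·13+15≡2=c; d(3)→7·3+15≡10=k (all mod 26).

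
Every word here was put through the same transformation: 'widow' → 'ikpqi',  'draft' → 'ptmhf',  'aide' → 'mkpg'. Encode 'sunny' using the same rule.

ewzpk

A repeating key of period 2 is used — shifts +12, +2 over and over.
On sunny: s+12=e, u+2=w, n+12=z, n+2=p, y+12=k.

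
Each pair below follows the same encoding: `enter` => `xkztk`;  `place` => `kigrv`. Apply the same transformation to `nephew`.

The output letters match the input read backwards, each shifted +6: enter reversed is retne. Read the word backwards and shift each letter +6.
For nephew: reverse → wehpen; then shift: w+6=c, e+6=k, h+6=n, p+6=v, e+6=k, n+6=t.

cknvkt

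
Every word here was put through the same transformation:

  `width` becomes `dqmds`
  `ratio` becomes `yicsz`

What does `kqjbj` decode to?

In width: w→d is +7, i→q is +8, d→m is +9, t→d is +10 — the shift increases by 1 each position. Letter i (0-indexed) is shifted by i+7, so successive shifts are 7, 8, 9, ….
Undoing it on kqjbj: k−7=d, q−8=i, j−9=a, b−10=r, j−11=y.

diary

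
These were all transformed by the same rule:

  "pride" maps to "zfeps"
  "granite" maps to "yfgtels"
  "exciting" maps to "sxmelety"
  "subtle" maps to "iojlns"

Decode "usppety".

wedding

p(15)→z(25) and r(17)→f(5) fit y≡3x+6 (mod 26); the inverse of 3 mod 26 is 9. Each letter's alphabet position (a=0..z=25) is mapped through 3·x+6 mod 26 — an affine cipher.
Decoding usppety: u(20)→9·(20−6)≡22=w; s(18)→9·(18−6)≡4=e; p(15)→9·(15−6)≡3=d; p(15)→9·(15−6)≡3=d; e(4)→9·(4−6)≡8=i; t(19)→9·(19−6)≡13=n; y(24)→9·(24−6)≡6=g (all mod 26).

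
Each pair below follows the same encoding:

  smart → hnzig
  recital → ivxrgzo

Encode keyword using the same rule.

pvbdliw

Each pair mirrors across the alphabet (s↔h, m↔n, a↔z): positions sum to 25. Letters are reflected about the middle of the alphabet (position → 25−position): Atbash.
For keyword: k↔p, e↔v, y↔b, w↔d, o↔l, r↔i, d↔w.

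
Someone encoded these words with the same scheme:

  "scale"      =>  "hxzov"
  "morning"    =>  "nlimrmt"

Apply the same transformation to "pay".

kzb

Each pair mirrors across the alphabet (s↔h, c↔x, a↔z): positions sum to 25. Each letter is replaced by its mirror in the alphabet: a↔z, b↔y, c↔x, and so on (the Atbash cipher).
On pay: p↔k, a↔z, y↔b.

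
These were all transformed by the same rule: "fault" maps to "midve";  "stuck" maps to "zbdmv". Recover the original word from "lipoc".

eager

In fault: f→m is +7, a→i is +8, u→d is +9, l→v is +10 — the shift increases by 1 each position. Each letter shifts forward by (position + 7), i.e. 7, 8, 9, … — the shift grows by one for each successive letter.
Reversing it on lipoc: l−7=e, i−8=a, p−9=g, o−10=e, c−11=r.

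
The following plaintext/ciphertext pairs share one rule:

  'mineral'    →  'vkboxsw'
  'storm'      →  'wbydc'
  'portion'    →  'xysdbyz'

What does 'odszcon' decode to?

Two steps: reverse the string, then apply a Caesar shift of +10.
Reversing it on odszcon: shift back: o−10=e, d−10=t, s−10=i, z−10=p, c−10=s, o−10=e, n−10=d → etipsed; then reverse → despite.

despite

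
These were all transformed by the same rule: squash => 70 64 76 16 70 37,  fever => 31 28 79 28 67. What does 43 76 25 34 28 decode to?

judge

The formula is n = 3×(alphabet index, a=1) + 13.
Undoing it on 43 76 25 34 28: 43→(43−13)÷3=10=j, 76→(76−13)÷3=21=u, 25→(25−13)÷3=4=d, 34→(34−13)÷3=7=g, 28→(28−13)÷3=5=e.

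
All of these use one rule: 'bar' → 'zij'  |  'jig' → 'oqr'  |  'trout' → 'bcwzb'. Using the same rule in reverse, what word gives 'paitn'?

The output letters match the input read backwards, each shifted +8: bar reversed is rab. Read the word backwards and shift each letter +8.
Reversing it on paitn: shift back: p−8=h, a−8=s, i−8=a, t−8=l, n−8=f → hsalf; then reverse → flash.

flash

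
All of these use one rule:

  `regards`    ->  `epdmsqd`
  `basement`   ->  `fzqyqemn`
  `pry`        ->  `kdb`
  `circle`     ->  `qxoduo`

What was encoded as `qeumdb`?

Read the word backwards and shift each letter +12.
Undoing it on qeumdb: shift back: q−12=e, e−12=s, u−12=i, m−12=a, d−12=r, b−12=p → esiarp; then reverse → praise.

praise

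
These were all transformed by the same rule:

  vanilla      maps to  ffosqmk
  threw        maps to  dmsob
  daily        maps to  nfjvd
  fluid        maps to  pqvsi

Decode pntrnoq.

fishing

Shifts by position in vanilla: pos 0: v→f (+10), pos 1: a→f (+5), pos 2: n→o (+1), pos 3: i→s (+10), pos 4: l→q (+5), pos 5: l→m (+1) — repeating every 3. A repeating key of period 3 is used — shifts +10, +5, +1 over and over.
Decoding pntrnoq: p−10=f, n−5=i, t−1=s, r−10=h, n−5=i, o−1=n, q−10=g.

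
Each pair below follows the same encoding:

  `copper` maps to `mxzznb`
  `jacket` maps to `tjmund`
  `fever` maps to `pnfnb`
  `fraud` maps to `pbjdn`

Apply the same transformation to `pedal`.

znnjv

Vowels shift forward by 9 and consonants shift forward by 10.
Applying it to pedal: p(cons)+10=z, e(vowel)+9=n, d(cons)+10=n, a(vowel)+9=j, l(cons)+10=v.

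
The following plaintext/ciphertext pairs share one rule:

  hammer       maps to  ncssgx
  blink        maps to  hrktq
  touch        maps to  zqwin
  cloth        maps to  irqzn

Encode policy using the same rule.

vqrkie

The shift depends on letter class: consonant h→n is +6, but vowel a→c is +2. Vowels shift forward by 2 and consonants shift forward by 6.
For policy: p(cons)+6=v, o(vowel)+2=q, l(cons)+6=r, i(vowel)+2=k, c(cons)+6=i, y(cons)+6=e.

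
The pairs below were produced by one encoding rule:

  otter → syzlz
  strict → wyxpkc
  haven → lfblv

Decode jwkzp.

Each letter shifts forward by (position + 4), i.e. 4, 5, 6, … — the shift grows by one for each successive letter.
Undoing it on jwkzp: j−4=f, w−5=r, k−6=e, z−7=s, p−8=h.

fresh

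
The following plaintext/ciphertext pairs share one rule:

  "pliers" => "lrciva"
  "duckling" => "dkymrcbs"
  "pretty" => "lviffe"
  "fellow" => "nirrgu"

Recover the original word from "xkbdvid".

hundred

p(15)→l(11) and l(11)→r(17) fit y≡5x+14 (mod 26); the inverse of 5 mod 26 is 21. This is an affine cipher: with a=0,…,z=25, each position x becomes (5x+14) mod 26.
Undoing it on xkbdvid: x(23)→21·(23−14)≡7=h; k(10)→21·(10−14)≡20=u; b(1)→21·(1−14)≡13=n; d(3)→21·(3−14)≡3=d; v(21)→21·(21−14)≡17=r; i(8)→21·(8−14)≡4=e; d(3)→21·(3−14)≡3=d (all mod 26).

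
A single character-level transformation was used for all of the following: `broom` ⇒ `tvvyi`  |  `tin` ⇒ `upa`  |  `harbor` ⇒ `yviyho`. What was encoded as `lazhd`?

The word is reversed, then every letter is shifted forward by 7.
Reversing it on lazhd: shift back: l−7=e, a−7=t, z−7=s, h−7=a, d−7=w → etsaw; then reverse → waste.

waste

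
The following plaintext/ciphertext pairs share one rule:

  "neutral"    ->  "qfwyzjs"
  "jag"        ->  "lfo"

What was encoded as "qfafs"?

Two steps: reverse the string, then apply a Caesar shift of +5.
Decoding qfafs: shift back: q−5=l, f−5=a, a−5=v, f−5=a, s−5=n → lavan; then reverse → naval.

naval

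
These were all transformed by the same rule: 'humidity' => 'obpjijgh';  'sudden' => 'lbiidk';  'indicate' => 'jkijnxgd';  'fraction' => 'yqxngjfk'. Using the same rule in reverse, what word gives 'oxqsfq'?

h(7)→o(14) and u(20)→b(1) fit y≡21x+23 (mod 26); the inverse of 21 mod 26 is 5. Each letter's alphabet position (a=0..z=25) is mapped through 21·x+23 mod 26 — an affine cipher.
Undoing it on oxqsfq: o(14)→5·(14−23)≡7=h; x(23)→5·(23−23)≡0=a; q(16)→5·(16−23)≡17=r; s(18)→5·(18−23)≡1=b; f(5)→5·(5−23)≡14=o; q(16)→5·(16−23)≡17=r (all mod 26).

harbor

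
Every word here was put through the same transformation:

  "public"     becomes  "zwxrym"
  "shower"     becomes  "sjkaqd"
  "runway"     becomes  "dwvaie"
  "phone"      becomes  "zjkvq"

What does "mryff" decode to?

p(15)→z(25) and u(20)→w(22) fit y≡15x+8 (mod 26); the inverse of 15 mod 26 is 7. This is an affine cipher: with a=0,…,z=25, each position x becomes (15x+8) mod 26.
Reversing it on mryff: m(12)→7·(12−8)≡2=c; r(17)→7·(17−8)≡11=l; y(24)→7·(24−8)≡8=i; f(5)→7·(5−8)≡5=f; f(5)→7·(5−8)≡5=f (all mod 26).

cliff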